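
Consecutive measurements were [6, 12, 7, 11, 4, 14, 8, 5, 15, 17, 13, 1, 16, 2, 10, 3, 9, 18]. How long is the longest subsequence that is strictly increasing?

Let dp[i] be the length of the longest such subsequence ending at index i:
i:      1  2  3  4  5  6  7  8  9 10 11 12 13 14 15 16 17 18
a[i]:   6 12  7 11  4 14  8  5 15 17 13  1 16  2 10  3  9 18
dp:     1  2  2  3  1  4  3  2  5  6  4  1  6  2  4  3  4  7
Maximum dp value is 7.

7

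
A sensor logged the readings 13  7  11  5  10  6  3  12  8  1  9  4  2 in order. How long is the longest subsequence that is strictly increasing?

4

Track the smallest tail for each achievable length (strict):
13 → extends → [13]
7 → replaces 13 → [7]
11 → extends → [7, 11]
5 → replaces 7 → [5, 11]
10 → replaces 11 → [5, 10]
6 → replaces 10 → [5, 6]
3 → replaces 5 → [3, 6]
12 → extends → [3, 6, 12]
8 → replaces 12 → [3, 6, 8]
1 → replaces 3 → [1, 6, 8]
9 → extends → [1, 6, 8, 9]
4 → replaces 6 → [1, 4, 8, 9]
2 → replaces 4 → [1, 2, 8, 9]
Four tails, so the longest strictly increasing subsequence has length 4 (e.g. 5, 6, 8, 9).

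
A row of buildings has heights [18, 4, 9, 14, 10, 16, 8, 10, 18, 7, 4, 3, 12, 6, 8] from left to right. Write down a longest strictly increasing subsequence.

Patience tails give the LIS length; then backtrack through the dp parents:
18 → extends → [18]
4 → replaces 18 → [4]
9 → extends → [4, 9]
14 → extends → [4, 9, 14]
10 → replaces 14 → [4, 9, 10]
16 → extends → [4, 9, 10, 16]
8 → replaces 9 → [4, 8, 10, 16]
10 → already a tail → [4, 8, 10, 16]
18 → extends → [4, 8, 10, 16, 18]
7 → replaces 8 → [4, 7, 10, 16, 18]
4 → already a tail → [4, 7, 10, 16, 18]
3 → replaces 4 → [3, 7, 10, 16, 18]
12 → replaces 16 → [3, 7, 10, 12, 18]
6 → replaces 7 → [3, 6, 10, 12, 18]
8 → replaces 10 → [3, 6, 8, 12, 18]
Length 5; one witness is 4, 9, 14, 16, 18.

4, 9, 14, 16, 18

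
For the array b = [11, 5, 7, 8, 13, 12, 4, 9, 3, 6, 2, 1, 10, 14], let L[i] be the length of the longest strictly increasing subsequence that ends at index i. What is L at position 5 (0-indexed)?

4

dp[i] = 1 + max{dp[j] : j<i, b[j]<b[i]} (or 1 if no such j):
i:      0  1  2  3  4  5  6  7  8  9 10 11 12 13
b[i]:  11  5  7  8 13 12  4  9  3  6  2  1 10 14
dp:     1  1  2  3  4  4  1  4  1  2  1  1  5  6
At index 5 the value is 4.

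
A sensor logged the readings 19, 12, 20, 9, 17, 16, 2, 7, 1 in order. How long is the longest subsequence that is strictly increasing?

2

Track the smallest tail for each achievable length (strict):
19 → extends → [19]
12 → replaces 19 → [12]
20 → extends → [12, 20]
9 → replaces 12 → [9, 20]
17 → replaces 20 → [9, 17]
16 → replaces 17 → [9, 16]
2 → replaces 9 → [2, 16]
7 → replaces 16 → [2, 7]
1 → replaces 2 → [1, 7]
Two tails, so the longest strictly increasing subsequence has length 2 (e.g. 19, 20).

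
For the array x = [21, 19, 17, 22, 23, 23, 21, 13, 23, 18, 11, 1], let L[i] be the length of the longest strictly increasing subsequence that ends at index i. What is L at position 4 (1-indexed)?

dp[i] = 1 + max{dp[j] : j<i, x[j]<x[i]} (or 1 if no such j):
i:      1  2  3  4  5  6  7  8  9 10 11 12
x[i]:  21 19 17 22 23 23 21 13 23 18 11  1
dp:     1  1  1  2  3  3  2  1  3  2  1  1
At index 4 the value is 2.

2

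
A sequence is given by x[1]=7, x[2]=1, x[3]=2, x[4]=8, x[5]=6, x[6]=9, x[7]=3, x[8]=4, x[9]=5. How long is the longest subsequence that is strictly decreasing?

Negate each value so 'decreasing' becomes 'increasing', then run patience tails on the negated sequence:
-7 → extends → [-7]
-1 → extends → [-7, -1]
-2 → replaces -1 → [-7, -2]
-8 → replaces -7 → [-8, -2]
-6 → replaces -2 → [-8, -6]
-9 → replaces -8 → [-9, -6]
-3 → extends → [-9, -6, -3]
-4 → replaces -3 → [-9, -6, -4]
-5 → replaces -4 → [-9, -6, -5]
Three tails, so the longest strictly decreasing subsequence of the original has length 3.

3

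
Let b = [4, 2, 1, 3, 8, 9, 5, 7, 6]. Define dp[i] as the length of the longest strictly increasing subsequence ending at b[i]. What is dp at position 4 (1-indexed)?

2

dp[i] = 1 + max{dp[j] : j<i, b[j]<b[i]} (or 1 if no such j):
i:     1 2 3 4 5 6 7 8 9
b[i]:  4 2 1 3 8 9 5 7 6
dp:    1 1 1 2 3 4 3 4 4
At index 4 the value is 2.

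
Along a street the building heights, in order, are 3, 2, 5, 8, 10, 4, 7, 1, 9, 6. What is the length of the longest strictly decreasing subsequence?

3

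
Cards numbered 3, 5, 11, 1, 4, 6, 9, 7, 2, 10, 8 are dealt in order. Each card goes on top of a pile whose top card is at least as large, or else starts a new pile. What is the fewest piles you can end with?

Place each on the leftmost legal pile:
3 → new pile 1 (tops now [3])
5 → new pile 2 (tops now [3, 5])
11 → new pile 3 (tops now [3, 5, 11])
1 → pile 1 (tops now [1, 5, 11])
4 → pile 2 (tops now [1, 4, 11])
6 → pile 3 (tops now [1, 4, 6])
9 → new pile 4 (tops now [1, 4, 6, 9])
7 → pile 4 (tops now [1, 4, 6, 7])
2 → pile 2 (tops now [1, 2, 6, 7])
10 → new pile 5 (tops now [1, 2, 6, 7, 10])
8 → pile 5 (tops now [1, 2, 6, 7, 8])
Five piles.

5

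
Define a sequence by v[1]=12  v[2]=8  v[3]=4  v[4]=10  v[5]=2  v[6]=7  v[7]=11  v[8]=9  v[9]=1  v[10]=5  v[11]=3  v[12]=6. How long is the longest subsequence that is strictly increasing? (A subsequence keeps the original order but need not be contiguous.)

3

Track the smallest tail for each achievable length (strict):
12 → extends → [12]
8 → replaces 12 → [8]
4 → replaces 8 → [4]
10 → extends → [4, 10]
2 → replaces 4 → [2, 10]
7 → replaces 10 → [2, 7]
11 → extends → [2, 7, 11]
9 → replaces 11 → [2, 7, 9]
1 → replaces 2 → [1, 7, 9]
5 → replaces 7 → [1, 5, 9]
3 → replaces 5 → [1, 3, 9]
6 → replaces 9 → [1, 3, 6]
Three tails, so the longest strictly increasing subsequence has length 3 (e.g. 8, 10, 11).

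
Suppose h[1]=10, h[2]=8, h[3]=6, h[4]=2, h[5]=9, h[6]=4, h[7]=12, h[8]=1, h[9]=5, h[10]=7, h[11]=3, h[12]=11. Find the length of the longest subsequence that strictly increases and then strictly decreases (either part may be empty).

5

inc[i] = longest strictly increasing subsequence ending at i; dec[i] = longest strictly decreasing subsequence starting at i:
i:      1  2  3  4  5  6  7  8  9 10 11 12
h[i]:  10  8  6  2  9  4 12  1  5  7  3 11
inc:    1  1  1  1  2  2  3  1  3  4  2  5
dec:    5  4  3  2  3  2  3  1  2  2  1  1
Best peak at i=1 (value 10): inc=1, dec=5, length 1+5−1 = 5.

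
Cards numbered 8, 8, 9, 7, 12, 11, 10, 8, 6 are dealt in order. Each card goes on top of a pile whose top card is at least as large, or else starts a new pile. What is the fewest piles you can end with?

Place each on the leftmost legal pile:
8 → new pile 1 (tops now [8])
8 → pile 1 (tops now [8])
9 → new pile 2 (tops now [8, 9])
7 → pile 1 (tops now [7, 9])
12 → new pile 3 (tops now [7, 9, 12])
11 → pile 3 (tops now [7, 9, 11])
10 → pile 3 (tops now [7, 9, 10])
8 → pile 2 (tops now [7, 8, 10])
6 → pile 1 (tops now [6, 8, 10])
Three piles.

3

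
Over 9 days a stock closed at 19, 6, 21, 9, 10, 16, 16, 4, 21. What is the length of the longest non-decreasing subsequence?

6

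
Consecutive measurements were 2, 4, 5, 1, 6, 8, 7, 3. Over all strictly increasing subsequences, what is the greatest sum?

25

Let S[i] be the best sum of a strictly increasing subsequence ending at i:
i:      1  2  3  4  5  6  7  8
a[i]:   2  4  5  1  6  8  7  3
S:      2  6 11  1 17 25 24  5
Maximum is 25 (e.g. 2 + 4 + 5 + 6 + 8).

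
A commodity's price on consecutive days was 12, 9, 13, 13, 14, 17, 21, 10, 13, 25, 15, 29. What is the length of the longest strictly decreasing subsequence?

Let dp[i] be the longest strictly decreasing subsequence ending at i:
i:      1  2  3  4  5  6  7  8  9 10 11 12
a[i]:  12  9 13 13 14 17 21 10 13 25 15 29
dp:     1  2  1  1  1  1  1  2  2  1  2  1
Maximum is 2.

2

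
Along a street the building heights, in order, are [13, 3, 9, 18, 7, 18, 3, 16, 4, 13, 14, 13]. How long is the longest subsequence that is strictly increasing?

Let dp[i] be the length of the longest such subsequence ending at index i:
i:      1  2  3  4  5  6  7  8  9 10 11 12
a[i]:  13  3  9 18  7 18  3 16  4 13 14 13
dp:     1  1  2  3  2  3  1  3  2  3  4  3
Maximum dp value is 4.

4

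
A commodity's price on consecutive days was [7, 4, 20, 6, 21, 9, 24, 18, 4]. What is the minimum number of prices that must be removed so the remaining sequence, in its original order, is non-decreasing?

5

Fewest deletions = n − (longest non-decreasing subsequence).
i:      1  2  3  4  5  6  7  8  9
a[i]:   7  4 20  6 21  9 24 18  4
dp:     1  1  2  2  3  3  4  4  2
max dp = 4, so deletions = 9 − 4 = 5.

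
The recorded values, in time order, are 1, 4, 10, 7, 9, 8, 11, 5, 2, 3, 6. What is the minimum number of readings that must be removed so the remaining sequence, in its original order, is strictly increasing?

6

Fewest deletions = n − (longest strictly increasing subsequence).
Patience tails:
1 → extends → [1]
4 → extends → [1, 4]
10 → extends → [1, 4, 10]
7 → replaces 10 → [1, 4, 7]
9 → extends → [1, 4, 7, 9]
8 → replaces 9 → [1, 4, 7, 8]
11 → extends → [1, 4, 7, 8, 11]
5 → replaces 7 → [1, 4, 5, 8, 11]
2 → replaces 4 → [1, 2, 5, 8, 11]
3 → replaces 5 → [1, 2, 3, 8, 11]
6 → replaces 8 → [1, 2, 3, 6, 11]
Longest strictly increasing subsequence has length 5, so deletions = 11 − 5 = 6.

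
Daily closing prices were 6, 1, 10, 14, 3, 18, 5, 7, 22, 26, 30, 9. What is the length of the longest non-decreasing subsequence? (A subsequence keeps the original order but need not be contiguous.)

7

Track the smallest tail for each achievable length (allowing ties):
6 → extends → [6]
1 → replaces 6 → [1]
10 → extends → [1, 10]
14 → extends → [1, 10, 14]
3 → replaces 10 → [1, 3, 14]
18 → extends → [1, 3, 14, 18]
5 → replaces 14 → [1, 3, 5, 18]
7 → replaces 18 → [1, 3, 5, 7]
22 → extends → [1, 3, 5, 7, 22]
26 → extends → [1, 3, 5, 7, 22, 26]
30 → extends → [1, 3, 5, 7, 22, 26, 30]
9 → replaces 22 → [1, 3, 5, 7, 9, 26, 30]
Seven tails, so the longest non-decreasing subsequence has length 7 (e.g. 6, 10, 14, 18, 22, 26, 30).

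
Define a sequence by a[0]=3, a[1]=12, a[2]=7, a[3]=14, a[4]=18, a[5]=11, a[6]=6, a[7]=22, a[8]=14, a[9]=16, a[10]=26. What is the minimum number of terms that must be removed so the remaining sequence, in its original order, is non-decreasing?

Fewest deletions = n − (longest non-decreasing subsequence).
Patience tails:
3 → extends → [3]
12 → extends → [3, 12]
7 → replaces 12 → [3, 7]
14 → extends → [3, 7, 14]
18 → extends → [3, 7, 14, 18]
11 → replaces 14 → [3, 7, 11, 18]
6 → replaces 7 → [3, 6, 11, 18]
22 → extends → [3, 6, 11, 18, 22]
14 → replaces 18 → [3, 6, 11, 14, 22]
16 → replaces 22 → [3, 6, 11, 14, 16]
26 → extends → [3, 6, 11, 14, 16, 26]
Longest non-decreasing subsequence has length 6, so deletions = 11 − 6 = 5.

5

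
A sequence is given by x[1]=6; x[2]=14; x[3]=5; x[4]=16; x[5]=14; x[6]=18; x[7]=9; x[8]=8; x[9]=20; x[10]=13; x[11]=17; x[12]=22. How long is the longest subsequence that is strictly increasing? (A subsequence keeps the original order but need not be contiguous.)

6

Track the smallest tail for each achievable length (strict):
6 → extends → [6]
14 → extends → [6, 14]
5 → replaces 6 → [5, 14]
16 → extends → [5, 14, 16]
14 → already a tail → [5, 14, 16]
18 → extends → [5, 14, 16, 18]
9 → replaces 14 → [5, 9, 16, 18]
8 → replaces 9 → [5, 8, 16, 18]
20 → extends → [5, 8, 16, 18, 20]
13 → replaces 16 → [5, 8, 13, 18, 20]
17 → replaces 18 → [5, 8, 13, 17, 20]
22 → extends → [5, 8, 13, 17, 20, 22]
Six tails, so the longest strictly increasing subsequence has length 6 (e.g. 6, 14, 16, 18, 20, 22).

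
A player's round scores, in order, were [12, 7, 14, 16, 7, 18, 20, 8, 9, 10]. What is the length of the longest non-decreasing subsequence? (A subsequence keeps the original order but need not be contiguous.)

5

Track the smallest tail for each achievable length (allowing ties):
12 → extends → [12]
7 → replaces 12 → [7]
14 → extends → [7, 14]
16 → extends → [7, 14, 16]
7 → replaces 14 → [7, 7, 16]
18 → extends → [7, 7, 16, 18]
20 → extends → [7, 7, 16, 18, 20]
8 → replaces 16 → [7, 7, 8, 18, 20]
9 → replaces 18 → [7, 7, 8, 9, 20]
10 → replaces 20 → [7, 7, 8, 9, 10]
Five tails, so the longest non-decreasing subsequence has length 5 (e.g. 12, 14, 16, 18, 20).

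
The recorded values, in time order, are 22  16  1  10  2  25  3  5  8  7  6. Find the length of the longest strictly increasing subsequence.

5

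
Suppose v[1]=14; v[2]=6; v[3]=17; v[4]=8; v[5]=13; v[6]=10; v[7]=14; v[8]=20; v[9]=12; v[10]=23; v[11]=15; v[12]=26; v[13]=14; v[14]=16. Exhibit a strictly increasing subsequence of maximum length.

Patience tails give the LIS length; then backtrack through the dp parents:
14 → extends → [14]
6 → replaces 14 → [6]
17 → extends → [6, 17]
8 → replaces 17 → [6, 8]
13 → extends → [6, 8, 13]
10 → replaces 13 → [6, 8, 10]
14 → extends → [6, 8, 10, 14]
20 → extends → [6, 8, 10, 14, 20]
12 → replaces 14 → [6, 8, 10, 12, 20]
23 → extends → [6, 8, 10, 12, 20, 23]
15 → replaces 20 → [6, 8, 10, 12, 15, 23]
26 → extends → [6, 8, 10, 12, 15, 23, 26]
14 → replaces 15 → [6, 8, 10, 12, 14, 23, 26]
16 → replaces 23 → [6, 8, 10, 12, 14, 16, 26]
Length 7; one witness is 6, 8, 13, 14, 20, 23, 26.

6, 8, 13, 14, 20, 23, 26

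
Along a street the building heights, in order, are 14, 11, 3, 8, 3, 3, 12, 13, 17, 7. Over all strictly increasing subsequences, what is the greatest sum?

Let S[i] be the best sum of a strictly increasing subsequence ending at i:
i:      1  2  3  4  5  6  7  8  9 10
a[i]:  14 11  3  8  3  3 12 13 17  7
S:     14 11  3 11  3  3 23 36 53 10
Maximum is 53 (e.g. 3 + 8 + 12 + 13 + 17).

53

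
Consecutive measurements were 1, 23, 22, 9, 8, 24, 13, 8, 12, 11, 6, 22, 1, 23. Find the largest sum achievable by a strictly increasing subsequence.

68

Let S[i] be the best sum of a strictly increasing subsequence ending at i:
i:      1  2  3  4  5  6  7  8  9 10 11 12 13 14
a[i]:   1 23 22  9  8 24 13  8 12 11  6 22  1 23
S:      1 24 23 10  9 48 23  9 22 21  7 45  1 68
Maximum is 68 (e.g. 1 + 9 + 13 + 22 + 23).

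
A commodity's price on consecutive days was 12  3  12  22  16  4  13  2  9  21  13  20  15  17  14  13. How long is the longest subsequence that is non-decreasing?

6

Let dp[i] be the length of the longest such subsequence ending at index i:
i:      1  2  3  4  5  6  7  8  9 10 11 12 13 14 15 16
a[i]:  12  3 12 22 16  4 13  2  9 21 13 20 15 17 14 13
dp:     1  1  2  3  3  2  3  1  3  4  4  5  5  6  5  5
Maximum dp value is 6.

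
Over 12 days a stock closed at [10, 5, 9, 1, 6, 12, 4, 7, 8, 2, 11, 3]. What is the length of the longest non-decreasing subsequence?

Let dp[i] be the length of the longest such subsequence ending at index i:
i:      1  2  3  4  5  6  7  8  9 10 11 12
a[i]:  10  5  9  1  6 12  4  7  8  2 11  3
dp:     1  1  2  1  2  3  2  3  4  2  5  3
Maximum dp value is 5.

5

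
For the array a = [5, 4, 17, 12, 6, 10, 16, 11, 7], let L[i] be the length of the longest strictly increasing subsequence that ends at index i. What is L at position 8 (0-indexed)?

3

dp[i] = 1 + max{dp[j] : j<i, a[j]<a[i]} (or 1 if no such j):
i:      0  1  2  3  4  5  6  7  8
a[i]:   5  4 17 12  6 10 16 11  7
dp:     1  1  2  2  2  3  4  4  3
At index 8 the value is 3.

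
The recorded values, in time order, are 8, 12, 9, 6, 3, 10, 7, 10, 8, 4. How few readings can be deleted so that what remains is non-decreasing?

6

Fewest deletions = n − (longest non-decreasing subsequence).
i:      1  2  3  4  5  6  7  8  9 10
a[i]:   8 12  9  6  3 10  7 10  8  4
dp:     1  2  2  1  1  3  2  4  3  2
max dp = 4, so deletions = 10 − 4 = 6.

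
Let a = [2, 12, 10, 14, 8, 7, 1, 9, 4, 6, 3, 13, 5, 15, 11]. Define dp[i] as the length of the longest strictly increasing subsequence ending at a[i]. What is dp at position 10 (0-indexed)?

2

dp[i] = 1 + max{dp[j] : j<i, a[j]<a[i]} (or 1 if no such j):
i:      0  1  2  3  4  5  6  7  8  9 10 11 12 13 14
a[i]:   2 12 10 14  8  7  1  9  4  6  3 13  5 15 11
dp:     1  2  2  3  2  2  1  3  2  3  2  4  3  5  4
At index 10 the value is 2.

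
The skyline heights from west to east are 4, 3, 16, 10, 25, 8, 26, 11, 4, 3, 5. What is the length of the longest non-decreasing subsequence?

Track the smallest tail for each achievable length (allowing ties):
4 → extends → [4]
3 → replaces 4 → [3]
16 → extends → [3, 16]
10 → replaces 16 → [3, 10]
25 → extends → [3, 10, 25]
8 → replaces 10 → [3, 8, 25]
26 → extends → [3, 8, 25, 26]
11 → replaces 25 → [3, 8, 11, 26]
4 → replaces 8 → [3, 4, 11, 26]
3 → replaces 4 → [3, 3, 11, 26]
5 → replaces 11 → [3, 3, 5, 26]
Four tails, so the longest non-decreasing subsequence has length 4 (e.g. 4, 16, 25, 26).

4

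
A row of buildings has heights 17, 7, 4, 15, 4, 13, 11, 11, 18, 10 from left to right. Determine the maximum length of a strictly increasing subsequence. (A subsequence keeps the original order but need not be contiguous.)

3

Track the smallest tail for each achievable length (strict):
17 → extends → [17]
7 → replaces 17 → [7]
4 → replaces 7 → [4]
15 → extends → [4, 15]
4 → already a tail → [4, 15]
13 → replaces 15 → [4, 13]
11 → replaces 13 → [4, 11]
11 → already a tail → [4, 11]
18 → extends → [4, 11, 18]
10 → replaces 11 → [4, 10, 18]
Three tails, so the longest strictly increasing subsequence has length 3 (e.g. 7, 15, 18).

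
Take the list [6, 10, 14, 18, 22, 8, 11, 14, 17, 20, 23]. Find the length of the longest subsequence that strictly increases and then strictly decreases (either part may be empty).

7

inc[i] = longest strictly increasing subsequence ending at i; dec[i] = longest strictly decreasing subsequence starting at i:
i:      1  2  3  4  5  6  7  8  9 10 11
a[i]:   6 10 14 18 22  8 11 14 17 20 23
inc:    1  2  3  4  5  2  3  4  5  6  7
dec:    1  2  2  2  2  1  1  1  1  1  1
Best peak at i=11 (value 23): inc=7, dec=1, length 7+1−1 = 7.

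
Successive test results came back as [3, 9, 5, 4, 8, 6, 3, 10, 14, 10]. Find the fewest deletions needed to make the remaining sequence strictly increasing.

Fewest deletions = n − (longest strictly increasing subsequence).
Patience tails:
3 → extends → [3]
9 → extends → [3, 9]
5 → replaces 9 → [3, 5]
4 → replaces 5 → [3, 4]
8 → extends → [3, 4, 8]
6 → replaces 8 → [3, 4, 6]
3 → already a tail → [3, 4, 6]
10 → extends → [3, 4, 6, 10]
14 → extends → [3, 4, 6, 10, 14]
10 → already a tail → [3, 4, 6, 10, 14]
Longest strictly increasing subsequence has length 5, so deletions = 10 − 5 = 5.

5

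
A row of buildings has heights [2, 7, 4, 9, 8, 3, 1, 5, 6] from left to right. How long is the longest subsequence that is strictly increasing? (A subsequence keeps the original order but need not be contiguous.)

Track the smallest tail for each achievable length (strict):
2 → extends → [2]
7 → extends → [2, 7]
4 → replaces 7 → [2, 4]
9 → extends → [2, 4, 9]
8 → replaces 9 → [2, 4, 8]
3 → replaces 4 → [2, 3, 8]
1 → replaces 2 → [1, 3, 8]
5 → replaces 8 → [1, 3, 5]
6 → extends → [1, 3, 5, 6]
Four tails, so the longest strictly increasing subsequence has length 4 (e.g. 2, 4, 5, 6).

4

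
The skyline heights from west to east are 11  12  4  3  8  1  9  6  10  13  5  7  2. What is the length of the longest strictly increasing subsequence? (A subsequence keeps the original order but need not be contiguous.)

5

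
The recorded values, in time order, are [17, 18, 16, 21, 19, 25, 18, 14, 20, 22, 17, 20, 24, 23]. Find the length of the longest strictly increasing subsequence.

6

Let dp[i] be the length of the longest such subsequence ending at index i:
i:      1  2  3  4  5  6  7  8  9 10 11 12 13 14
a[i]:  17 18 16 21 19 25 18 14 20 22 17 20 24 23
dp:     1  2  1  3  3  4  2  1  4  5  2  4  6  6
Maximum dp value is 6.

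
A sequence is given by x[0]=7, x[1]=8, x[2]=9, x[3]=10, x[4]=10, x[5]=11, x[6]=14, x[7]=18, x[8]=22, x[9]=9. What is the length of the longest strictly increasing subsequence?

8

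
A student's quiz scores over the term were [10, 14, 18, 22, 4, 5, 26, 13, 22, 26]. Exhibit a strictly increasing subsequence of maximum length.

10, 14, 18, 22, 26

Patience tails give the LIS length; then backtrack through the dp parents:
10 → extends → [10]
14 → extends → [10, 14]
18 → extends → [10, 14, 18]
22 → extends → [10, 14, 18, 22]
4 → replaces 10 → [4, 14, 18, 22]
5 → replaces 14 → [4, 5, 18, 22]
26 → extends → [4, 5, 18, 22, 26]
13 → replaces 18 → [4, 5, 13, 22, 26]
22 → already a tail → [4, 5, 13, 22, 26]
26 → already a tail → [4, 5, 13, 22, 26]
Length 5; one witness is 10, 14, 18, 22, 26.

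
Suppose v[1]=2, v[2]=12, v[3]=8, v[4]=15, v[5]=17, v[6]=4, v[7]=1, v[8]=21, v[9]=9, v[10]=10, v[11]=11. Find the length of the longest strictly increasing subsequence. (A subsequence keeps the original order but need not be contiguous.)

Let dp[i] be the length of the longest such subsequence ending at index i:
i:      1  2  3  4  5  6  7  8  9 10 11
v[i]:   2 12  8 15 17  4  1 21  9 10 11
dp:     1  2  2  3  4  2  1  5  3  4  5
Maximum dp value is 5.

5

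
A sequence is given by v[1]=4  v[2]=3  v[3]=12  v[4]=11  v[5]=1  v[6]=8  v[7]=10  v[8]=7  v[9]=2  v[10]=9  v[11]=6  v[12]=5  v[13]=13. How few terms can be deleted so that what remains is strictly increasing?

9

Fewest deletions = n − (longest strictly increasing subsequence).
i:      1  2  3  4  5  6  7  8  9 10 11 12 13
v[i]:   4  3 12 11  1  8 10  7  2  9  6  5 13
dp:     1  1  2  2  1  2  3  2  2  3  3  3  4
max dp = 4, so deletions = 13 − 4 = 9.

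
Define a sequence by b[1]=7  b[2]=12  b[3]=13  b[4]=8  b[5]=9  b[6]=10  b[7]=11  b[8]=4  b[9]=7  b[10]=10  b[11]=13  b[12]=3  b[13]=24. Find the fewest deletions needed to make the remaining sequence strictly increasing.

Fewest deletions = n − (longest strictly increasing subsequence).
Patience tails:
7 → extends → [7]
12 → extends → [7, 12]
13 → extends → [7, 12, 13]
8 → replaces 12 → [7, 8, 13]
9 → replaces 13 → [7, 8, 9]
10 → extends → [7, 8, 9, 10]
11 → extends → [7, 8, 9, 10, 11]
4 → replaces 7 → [4, 8, 9, 10, 11]
7 → replaces 8 → [4, 7, 9, 10, 11]
10 → already a tail → [4, 7, 9, 10, 11]
13 → extends → [4, 7, 9, 10, 11, 13]
3 → replaces 4 → [3, 7, 9, 10, 11, 13]
24 → extends → [3, 7, 9, 10, 11, 13, 24]
Longest strictly increasing subsequence has length 7, so deletions = 13 − 7 = 6.

6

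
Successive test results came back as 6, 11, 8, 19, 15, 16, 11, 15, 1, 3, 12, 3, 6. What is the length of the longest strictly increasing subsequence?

4

Let dp[i] be the length of the longest such subsequence ending at index i:
i:      1  2  3  4  5  6  7  8  9 10 11 12 13
a[i]:   6 11  8 19 15 16 11 15  1  3 12  3  6
dp:     1  2  2  3  3  4  3  4  1  2  4  2  3
Maximum dp value is 4.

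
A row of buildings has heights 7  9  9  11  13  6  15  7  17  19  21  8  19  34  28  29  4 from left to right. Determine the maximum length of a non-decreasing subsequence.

Track the smallest tail for each achievable length (allowing ties):
7 → extends → [7]
9 → extends → [7, 9]
9 → extends → [7, 9, 9]
11 → extends → [7, 9, 9, 11]
13 → extends → [7, 9, 9, 11, 13]
6 → replaces 7 → [6, 9, 9, 11, 13]
15 → extends → [6, 9, 9, 11, 13, 15]
7 → replaces 9 → [6, 7, 9, 11, 13, 15]
17 → extends → [6, 7, 9, 11, 13, 15, 17]
19 → extends → [6, 7, 9, 11, 13, 15, 17, 19]
21 → extends → [6, 7, 9, 11, 13, 15, 17, 19, 21]
8 → replaces 9 → [6, 7, 8, 11, 13, 15, 17, 19, 21]
19 → replaces 21 → [6, 7, 8, 11, 13, 15, 17, 19, 19]
34 → extends → [6, 7, 8, 11, 13, 15, 17, 19, 19, 34]
28 → replaces 34 → [6, 7, 8, 11, 13, 15, 17, 19, 19, 28]
29 → extends → [6, 7, 8, 11, 13, 15, 17, 19, 19, 28, 29]
4 → replaces 6 → [4, 7, 8, 11, 13, 15, 17, 19, 19, 28, 29]
Eleven tails, so the longest non-decreasing subsequence has length 11 (e.g. 7, 9, 9, 11, 13, 15, 17, 19, 21, 28, 29).

11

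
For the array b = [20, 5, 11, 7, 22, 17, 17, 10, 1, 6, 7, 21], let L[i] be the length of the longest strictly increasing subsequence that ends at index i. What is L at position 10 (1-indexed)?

dp[i] = 1 + max{dp[j] : j<i, b[j]<b[i]} (or 1 if no such j):
i:      1  2  3  4  5  6  7  8  9 10 11 12
b[i]:  20  5 11  7 22 17 17 10  1  6  7 21
dp:     1  1  2  2  3  3  3  3  1  2  3  4
At index 10 the value is 2.

2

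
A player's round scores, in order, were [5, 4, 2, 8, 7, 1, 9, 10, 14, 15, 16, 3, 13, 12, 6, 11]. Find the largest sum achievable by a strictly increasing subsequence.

77

Let S[i] be the best sum of a strictly increasing subsequence ending at i:
i:      1  2  3  4  5  6  7  8  9 10 11 12 13 14 15 16
a[i]:   5  4  2  8  7  1  9 10 14 15 16  3 13 12  6 11
S:      5  4  2 13 12  1 22 32 46 61 77  5 45 44 11 43
Maximum is 77 (e.g. 5 + 8 + 9 + 10 + 14 + 15 + 16).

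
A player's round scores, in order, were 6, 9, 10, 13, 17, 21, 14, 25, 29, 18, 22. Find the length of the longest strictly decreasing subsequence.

Let dp[i] be the longest strictly decreasing subsequence ending at i:
i:      1  2  3  4  5  6  7  8  9 10 11
a[i]:   6  9 10 13 17 21 14 25 29 18 22
dp:     1  1  1  1  1  1  2  1  1  2  2
Maximum is 2.

2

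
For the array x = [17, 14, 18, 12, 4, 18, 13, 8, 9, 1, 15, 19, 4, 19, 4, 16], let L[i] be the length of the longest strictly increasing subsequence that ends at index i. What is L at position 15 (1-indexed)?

2

dp[i] = 1 + max{dp[j] : j<i, x[j]<x[i]} (or 1 if no such j):
i:      1  2  3  4  5  6  7  8  9 10 11 12 13 14 15 16
x[i]:  17 14 18 12  4 18 13  8  9  1 15 19  4 19  4 16
dp:     1  1  2  1  1  2  2  2  3  1  4  5  2  5  2  5
At index 15 the value is 2.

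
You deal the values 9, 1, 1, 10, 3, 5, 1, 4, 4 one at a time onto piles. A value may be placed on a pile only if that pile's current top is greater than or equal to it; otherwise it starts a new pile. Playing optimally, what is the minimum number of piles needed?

3

Place each on the leftmost legal pile:
9 → new pile 1 (tops now [9])
1 → pile 1 (tops now [1])
1 → pile 1 (tops now [1])
10 → new pile 2 (tops now [1, 10])
3 → pile 2 (tops now [1, 3])
5 → new pile 3 (tops now [1, 3, 5])
1 → pile 1 (tops now [1, 3, 5])
4 → pile 3 (tops now [1, 3, 4])
4 → pile 3 (tops now [1, 3, 4])
Three piles.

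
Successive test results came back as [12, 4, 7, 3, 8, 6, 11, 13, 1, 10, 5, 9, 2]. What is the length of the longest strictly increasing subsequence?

Track the smallest tail for each achievable length (strict):
12 → extends → [12]
4 → replaces 12 → [4]
7 → extends → [4, 7]
3 → replaces 4 → [3, 7]
8 → extends → [3, 7, 8]
6 → replaces 7 → [3, 6, 8]
11 → extends → [3, 6, 8, 11]
13 → extends → [3, 6, 8, 11, 13]
1 → replaces 3 → [1, 6, 8, 11, 13]
10 → replaces 11 → [1, 6, 8, 10, 13]
5 → replaces 6 → [1, 5, 8, 10, 13]
9 → replaces 10 → [1, 5, 8, 9, 13]
2 → replaces 5 → [1, 2, 8, 9, 13]
Five tails, so the longest strictly increasing subsequence has length 5 (e.g. 4, 7, 8, 11, 13).

5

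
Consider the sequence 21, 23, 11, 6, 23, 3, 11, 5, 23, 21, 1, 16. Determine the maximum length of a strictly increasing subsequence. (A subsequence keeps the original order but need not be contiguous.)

Track the smallest tail for each achievable length (strict):
21 → extends → [21]
23 → extends → [21, 23]
11 → replaces 21 → [11, 23]
6 → replaces 11 → [6, 23]
23 → already a tail → [6, 23]
3 → replaces 6 → [3, 23]
11 → replaces 23 → [3, 11]
5 → replaces 11 → [3, 5]
23 → extends → [3, 5, 23]
21 → replaces 23 → [3, 5, 21]
1 → replaces 3 → [1, 5, 21]
16 → replaces 21 → [1, 5, 16]
Three tails, so the longest strictly increasing subsequence has length 3 (e.g. 6, 11, 23).

3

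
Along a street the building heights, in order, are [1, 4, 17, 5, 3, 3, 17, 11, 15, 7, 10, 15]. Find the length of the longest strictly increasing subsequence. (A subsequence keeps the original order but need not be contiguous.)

6

Track the smallest tail for each achievable length (strict):
1 → extends → [1]
4 → extends → [1, 4]
17 → extends → [1, 4, 17]
5 → replaces 17 → [1, 4, 5]
3 → replaces 4 → [1, 3, 5]
3 → already a tail → [1, 3, 5]
17 → extends → [1, 3, 5, 17]
11 → replaces 17 → [1, 3, 5, 11]
15 → extends → [1, 3, 5, 11, 15]
7 → replaces 11 → [1, 3, 5, 7, 15]
10 → replaces 15 → [1, 3, 5, 7, 10]
15 → extends → [1, 3, 5, 7, 10, 15]
Six tails, so the longest strictly increasing subsequence has length 6 (e.g. 1, 4, 5, 7, 10, 15).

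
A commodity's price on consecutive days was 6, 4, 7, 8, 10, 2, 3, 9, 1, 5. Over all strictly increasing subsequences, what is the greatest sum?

Let S[i] be the best sum of a strictly increasing subsequence ending at i:
i:      1  2  3  4  5  6  7  8  9 10
a[i]:   6  4  7  8 10  2  3  9  1  5
S:      6  4 13 21 31  2  5 30  1 10
Maximum is 31 (e.g. 6 + 7 + 8 + 10).

31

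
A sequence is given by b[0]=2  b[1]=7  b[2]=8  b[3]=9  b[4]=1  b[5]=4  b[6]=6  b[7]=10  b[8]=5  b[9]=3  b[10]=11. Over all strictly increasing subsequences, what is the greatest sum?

47

Let S[i] be the best sum of a strictly increasing subsequence ending at i:
i:      0  1  2  3  4  5  6  7  8  9 10
b[i]:   2  7  8  9  1  4  6 10  5  3 11
S:      2  9 17 26  1  6 12 36 11  5 47
Maximum is 47 (e.g. 2 + 7 + 8 + 9 + 10 + 11).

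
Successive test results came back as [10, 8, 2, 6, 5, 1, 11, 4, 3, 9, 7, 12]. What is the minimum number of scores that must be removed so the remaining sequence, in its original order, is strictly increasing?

8

Fewest deletions = n − (longest strictly increasing subsequence).
i:      1  2  3  4  5  6  7  8  9 10 11 12
a[i]:  10  8  2  6  5  1 11  4  3  9  7 12
dp:     1  1  1  2  2  1  3  2  2  3  3  4
max dp = 4, so deletions = 12 − 4 = 8.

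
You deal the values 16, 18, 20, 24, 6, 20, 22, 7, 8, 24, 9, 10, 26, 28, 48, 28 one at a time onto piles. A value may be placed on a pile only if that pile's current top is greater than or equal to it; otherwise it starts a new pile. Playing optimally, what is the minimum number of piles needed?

8

Place each on the leftmost legal pile:
16 → new pile 1 (tops now [16])
18 → new pile 2 (tops now [16, 18])
20 → new pile 3 (tops now [16, 18, 20])
24 → new pile 4 (tops now [16, 18, 20, 24])
6 → pile 1 (tops now [6, 18, 20, 24])
20 → pile 3 (tops now [6, 18, 20, 24])
22 → pile 4 (tops now [6, 18, 20, 22])
7 → pile 2 (tops now [6, 7, 20, 22])
8 → pile 3 (tops now [6, 7, 8, 22])
24 → new pile 5 (tops now [6, 7, 8, 22, 24])
9 → pile 4 (tops now [6, 7, 8, 9, 24])
10 → pile 5 (tops now [6, 7, 8, 9, 10])
26 → new pile 6 (tops now [6, 7, 8, 9, 10, 26])
28 → new pile 7 (tops now [6, 7, 8, 9, 10, 26, 28])
48 → new pile 8 (tops now [6, 7, 8, 9, 10, 26, 28, 48])
28 → pile 7 (tops now [6, 7, 8, 9, 10, 26, 28, 48])
Eight piles.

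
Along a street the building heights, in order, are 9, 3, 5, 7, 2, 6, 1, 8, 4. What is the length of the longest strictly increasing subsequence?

Let dp[i] be the length of the longest such subsequence ending at index i:
i:     1 2 3 4 5 6 7 8 9
a[i]:  9 3 5 7 2 6 1 8 4
dp:    1 1 2 3 1 3 1 4 2
Maximum dp value is 4.

4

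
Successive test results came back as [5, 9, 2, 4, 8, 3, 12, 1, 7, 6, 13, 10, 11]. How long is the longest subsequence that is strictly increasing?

5

Track the smallest tail for each achievable length (strict):
5 → extends → [5]
9 → extends → [5, 9]
2 → replaces 5 → [2, 9]
4 → replaces 9 → [2, 4]
8 → extends → [2, 4, 8]
3 → replaces 4 → [2, 3, 8]
12 → extends → [2, 3, 8, 12]
1 → replaces 2 → [1, 3, 8, 12]
7 → replaces 8 → [1, 3, 7, 12]
6 → replaces 7 → [1, 3, 6, 12]
13 → extends → [1, 3, 6, 12, 13]
10 → replaces 12 → [1, 3, 6, 10, 13]
11 → replaces 13 → [1, 3, 6, 10, 11]
Five tails, so the longest strictly increasing subsequence has length 5 (e.g. 2, 4, 8, 12, 13).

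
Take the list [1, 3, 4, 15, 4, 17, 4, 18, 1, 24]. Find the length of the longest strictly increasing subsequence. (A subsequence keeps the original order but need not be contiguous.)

7

Let dp[i] be the length of the longest such subsequence ending at index i:
i:      1  2  3  4  5  6  7  8  9 10
a[i]:   1  3  4 15  4 17  4 18  1 24
dp:     1  2  3  4  3  5  3  6  1  7
Maximum dp value is 7.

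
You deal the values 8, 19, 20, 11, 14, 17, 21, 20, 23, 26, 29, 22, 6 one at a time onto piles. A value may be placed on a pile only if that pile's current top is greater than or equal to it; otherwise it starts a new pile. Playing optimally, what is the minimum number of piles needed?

The minimum number of non-increasing subsequences covering a sequence equals the length of its longest strictly increasing subsequence.
LIS length is 8 (e.g. 8, 11, 14, 17, 21, 23, 26, 29), so 8 piles are needed.

8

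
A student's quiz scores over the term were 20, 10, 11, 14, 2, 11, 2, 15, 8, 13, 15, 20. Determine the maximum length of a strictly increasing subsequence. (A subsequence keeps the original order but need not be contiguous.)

5

Track the smallest tail for each achievable length (strict):
20 → extends → [20]
10 → replaces 20 → [10]
11 → extends → [10, 11]
14 → extends → [10, 11, 14]
2 → replaces 10 → [2, 11, 14]
11 → already a tail → [2, 11, 14]
2 → already a tail → [2, 11, 14]
15 → extends → [2, 11, 14, 15]
8 → replaces 11 → [2, 8, 14, 15]
13 → replaces 14 → [2, 8, 13, 15]
15 → already a tail → [2, 8, 13, 15]
20 → extends → [2, 8, 13, 15, 20]
Five tails, so the longest strictly increasing subsequence has length 5 (e.g. 10, 11, 14, 15, 20).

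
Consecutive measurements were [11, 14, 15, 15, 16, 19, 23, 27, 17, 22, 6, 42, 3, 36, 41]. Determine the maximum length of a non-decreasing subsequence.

Track the smallest tail for each achievable length (allowing ties):
11 → extends → [11]
14 → extends → [11, 14]
15 → extends → [11, 14, 15]
15 → extends → [11, 14, 15, 15]
16 → extends → [11, 14, 15, 15, 16]
19 → extends → [11, 14, 15, 15, 16, 19]
23 → extends → [11, 14, 15, 15, 16, 19, 23]
27 → extends → [11, 14, 15, 15, 16, 19, 23, 27]
17 → replaces 19 → [11, 14, 15, 15, 16, 17, 23, 27]
22 → replaces 23 → [11, 14, 15, 15, 16, 17, 22, 27]
6 → replaces 11 → [6, 14, 15, 15, 16, 17, 22, 27]
42 → extends → [6, 14, 15, 15, 16, 17, 22, 27, 42]
3 → replaces 6 → [3, 14, 15, 15, 16, 17, 22, 27, 42]
36 → replaces 42 → [3, 14, 15, 15, 16, 17, 22, 27, 36]
41 → extends → [3, 14, 15, 15, 16, 17, 22, 27, 36, 41]
Ten tails, so the longest non-decreasing subsequence has length 10 (e.g. 11, 14, 15, 15, 16, 19, 23, 27, 36, 41).

10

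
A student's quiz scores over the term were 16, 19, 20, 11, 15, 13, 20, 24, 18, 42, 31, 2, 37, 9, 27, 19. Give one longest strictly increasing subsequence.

16, 19, 20, 24, 31, 37

Patience tails give the LIS length; then backtrack through the dp parents:
16 → extends → [16]
19 → extends → [16, 19]
20 → extends → [16, 19, 20]
11 → replaces 16 → [11, 19, 20]
15 → replaces 19 → [11, 15, 20]
13 → replaces 15 → [11, 13, 20]
20 → already a tail → [11, 13, 20]
24 → extends → [11, 13, 20, 24]
18 → replaces 20 → [11, 13, 18, 24]
42 → extends → [11, 13, 18, 24, 42]
31 → replaces 42 → [11, 13, 18, 24, 31]
2 → replaces 11 → [2, 13, 18, 24, 31]
37 → extends → [2, 13, 18, 24, 31, 37]
9 → replaces 13 → [2, 9, 18, 24, 31, 37]
27 → replaces 31 → [2, 9, 18, 24, 27, 37]
19 → replaces 24 → [2, 9, 18, 19, 27, 37]
Length 6; one witness is 16, 19, 20, 24, 31, 37.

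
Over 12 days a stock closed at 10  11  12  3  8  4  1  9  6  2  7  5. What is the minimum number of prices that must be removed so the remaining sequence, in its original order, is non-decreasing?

Fewest deletions = n − (longest non-decreasing subsequence).
i:      1  2  3  4  5  6  7  8  9 10 11 12
a[i]:  10 11 12  3  8  4  1  9  6  2  7  5
dp:     1  2  3  1  2  2  1  3  3  2  4  3
max dp = 4, so deletions = 12 − 4 = 8.

8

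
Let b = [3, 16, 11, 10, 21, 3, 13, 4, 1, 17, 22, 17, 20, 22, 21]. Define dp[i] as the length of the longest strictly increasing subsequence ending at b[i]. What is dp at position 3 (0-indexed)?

2

dp[i] = 1 + max{dp[j] : j<i, b[j]<b[i]} (or 1 if no such j):
i:      0  1  2  3  4  5  6  7  8  9 10 11 12 13 14
b[i]:   3 16 11 10 21  3 13  4  1 17 22 17 20 22 21
dp:     1  2  2  2  3  1  3  2  1  4  5  4  5  6  6
At index 3 the value is 2.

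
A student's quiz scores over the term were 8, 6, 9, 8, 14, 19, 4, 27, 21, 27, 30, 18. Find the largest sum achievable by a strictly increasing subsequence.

128

Let S[i] be the best sum of a strictly increasing subsequence ending at i:
i:       1   2   3   4   5   6   7   8   9  10  11  12
a[i]:    8   6   9   8  14  19   4  27  21  27  30  18
S:       8   6  17  14  31  50   4  77  71  98 128  49
Maximum is 128 (e.g. 8 + 9 + 14 + 19 + 21 + 27 + 30).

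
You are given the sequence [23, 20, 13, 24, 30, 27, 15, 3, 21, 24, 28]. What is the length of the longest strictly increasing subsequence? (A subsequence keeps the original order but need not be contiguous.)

5

Track the smallest tail for each achievable length (strict):
23 → extends → [23]
20 → replaces 23 → [20]
13 → replaces 20 → [13]
24 → extends → [13, 24]
30 → extends → [13, 24, 30]
27 → replaces 30 → [13, 24, 27]
15 → replaces 24 → [13, 15, 27]
3 → replaces 13 → [3, 15, 27]
21 → replaces 27 → [3, 15, 21]
24 → extends → [3, 15, 21, 24]
28 → extends → [3, 15, 21, 24, 28]
Five tails, so the longest strictly increasing subsequence has length 5 (e.g. 13, 15, 21, 24, 28).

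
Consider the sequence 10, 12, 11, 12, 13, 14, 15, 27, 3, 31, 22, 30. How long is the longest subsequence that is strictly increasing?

Track the smallest tail for each achievable length (strict):
10 → extends → [10]
12 → extends → [10, 12]
11 → replaces 12 → [10, 11]
12 → extends → [10, 11, 12]
13 → extends → [10, 11, 12, 13]
14 → extends → [10, 11, 12, 13, 14]
15 → extends → [10, 11, 12, 13, 14, 15]
27 → extends → [10, 11, 12, 13, 14, 15, 27]
3 → replaces 10 → [3, 11, 12, 13, 14, 15, 27]
31 → extends → [3, 11, 12, 13, 14, 15, 27, 31]
22 → replaces 27 → [3, 11, 12, 13, 14, 15, 22, 31]
30 → replaces 31 → [3, 11, 12, 13, 14, 15, 22, 30]
Eight tails, so the longest strictly increasing subsequence has length 8 (e.g. 10, 11, 12, 13, 14, 15, 27, 31).

8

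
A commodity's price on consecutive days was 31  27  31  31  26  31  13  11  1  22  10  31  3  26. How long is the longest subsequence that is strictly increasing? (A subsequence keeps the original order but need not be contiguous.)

3

Let dp[i] be the length of the longest such subsequence ending at index i:
i:      1  2  3  4  5  6  7  8  9 10 11 12 13 14
a[i]:  31 27 31 31 26 31 13 11  1 22 10 31  3 26
dp:     1  1  2  2  1  2  1  1  1  2  2  3  2  3
Maximum dp value is 3.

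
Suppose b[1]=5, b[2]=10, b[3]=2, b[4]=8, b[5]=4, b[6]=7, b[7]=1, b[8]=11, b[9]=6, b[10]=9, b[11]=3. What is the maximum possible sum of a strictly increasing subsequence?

Let S[i] be the best sum of a strictly increasing subsequence ending at i:
i:      1  2  3  4  5  6  7  8  9 10 11
b[i]:   5 10  2  8  4  7  1 11  6  9  3
S:      5 15  2 13  6 13  1 26 12 22  5
Maximum is 26 (e.g. 5 + 10 + 11).

26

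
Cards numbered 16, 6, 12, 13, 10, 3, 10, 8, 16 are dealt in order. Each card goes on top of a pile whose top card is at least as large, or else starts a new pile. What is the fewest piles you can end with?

Place each on the leftmost legal pile:
16 → new pile 1 (tops now [16])
6 → pile 1 (tops now [6])
12 → new pile 2 (tops now [6, 12])
13 → new pile 3 (tops now [6, 12, 13])
10 → pile 2 (tops now [6, 10, 13])
3 → pile 1 (tops now [3, 10, 13])
10 → pile 2 (tops now [3, 10, 13])
8 → pile 2 (tops now [3, 8, 13])
16 → new pile 4 (tops now [3, 8, 13, 16])
Four piles.

4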